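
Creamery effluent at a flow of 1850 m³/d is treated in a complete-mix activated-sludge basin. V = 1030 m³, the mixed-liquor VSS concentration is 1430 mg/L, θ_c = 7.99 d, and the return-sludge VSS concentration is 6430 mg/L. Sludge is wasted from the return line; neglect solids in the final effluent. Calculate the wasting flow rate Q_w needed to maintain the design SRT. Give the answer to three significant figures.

Wasting from the return line (neglecting effluent solids): Q_w = V·X / (θ_c·X_r) = 1030 × 1430 / (7.99 × 6430) = 28.67 m³/d.

Q_w ≈ 28.7 m³/d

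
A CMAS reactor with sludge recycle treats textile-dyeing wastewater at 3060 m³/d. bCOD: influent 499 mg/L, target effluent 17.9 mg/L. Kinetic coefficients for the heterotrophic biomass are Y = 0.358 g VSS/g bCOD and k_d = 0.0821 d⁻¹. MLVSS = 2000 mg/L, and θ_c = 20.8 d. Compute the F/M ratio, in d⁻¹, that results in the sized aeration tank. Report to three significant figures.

Steady-state biomass mass balance: V·X·(1 + k_d·θ_c) = Y·Q·(S₀ − S)·θ_c, so V = 0.358 × 3060 × (499 − 17.9) × 20.8 / [2000 × (1 + 0.0821 × 20.8)] = 1.1×10^7 / 5415 = 2024 m³.
F/M = Q·S₀ / (V·X) = 3060 × 499 / (2024 × 2000) = 0.3772 g bCOD·(g VSS·d)⁻¹.

F/M ≈ 0.377 d⁻¹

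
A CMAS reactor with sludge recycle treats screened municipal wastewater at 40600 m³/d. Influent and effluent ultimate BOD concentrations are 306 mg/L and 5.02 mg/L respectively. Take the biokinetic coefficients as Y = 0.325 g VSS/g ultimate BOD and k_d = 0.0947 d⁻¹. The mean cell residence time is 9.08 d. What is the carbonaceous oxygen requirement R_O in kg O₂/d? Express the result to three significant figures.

Observed yield with endogenous decay: Y_obs = Y / (1 + k_d·θ_c) = 0.325 / (1 + 0.0947 × 9.08) = 0.325 / 1.860 = 0.1747 g VSS/g ultimate BOD.
ΔS = 306 − 5.02 = 301.0 mg/L, so the substrate removal rate is 40600 × 301.0/1000 = 12220 kg ultimate BOD/d.
Biomass synthesised: P_X = Y_obs × 12220 = 2135 kg VSS/d.
R_O = Q·(S₀ − S) − 1.42·P_X = 12220 − 1.42 × 2135 = 9188 kg O₂/d.

R_O ≈ 9190 kg O₂/d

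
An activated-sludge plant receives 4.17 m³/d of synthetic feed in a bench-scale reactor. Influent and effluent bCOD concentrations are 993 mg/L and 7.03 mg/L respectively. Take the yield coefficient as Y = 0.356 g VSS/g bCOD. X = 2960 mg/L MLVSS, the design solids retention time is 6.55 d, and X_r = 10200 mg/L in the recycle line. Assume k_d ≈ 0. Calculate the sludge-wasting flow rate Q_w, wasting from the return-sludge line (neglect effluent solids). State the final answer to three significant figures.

V·X = Y·Q·ΔS·θ_c gives V = 0.356 × 4.17 × (993 − 7.03) × 6.55 / 2960 = 3.239 m³.
Q_w = (V·X)/(θ_c X_r) = 3.239 × 2960 / (6.55 × 10200) = 0.1435 m³/d.

Q_w ≈ 0.143 m³/d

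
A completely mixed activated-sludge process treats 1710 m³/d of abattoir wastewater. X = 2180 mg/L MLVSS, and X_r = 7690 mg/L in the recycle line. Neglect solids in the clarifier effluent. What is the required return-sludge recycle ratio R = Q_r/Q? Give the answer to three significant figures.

R = Q_r/Q = X/(X_r − X) = 2180 / (7690 − 2180) = 0.3956.

R ≈ 0.396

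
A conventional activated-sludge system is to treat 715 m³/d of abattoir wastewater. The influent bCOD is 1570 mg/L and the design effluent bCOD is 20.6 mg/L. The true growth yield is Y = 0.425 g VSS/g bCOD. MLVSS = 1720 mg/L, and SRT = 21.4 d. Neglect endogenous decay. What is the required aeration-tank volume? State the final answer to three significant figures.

V·X = Y·Q·ΔS·θ_c gives V = 0.425 × 715 × (1570 − 20.6) × 21.4 / 1720 = 5858 m³.

V ≈ 5860 m³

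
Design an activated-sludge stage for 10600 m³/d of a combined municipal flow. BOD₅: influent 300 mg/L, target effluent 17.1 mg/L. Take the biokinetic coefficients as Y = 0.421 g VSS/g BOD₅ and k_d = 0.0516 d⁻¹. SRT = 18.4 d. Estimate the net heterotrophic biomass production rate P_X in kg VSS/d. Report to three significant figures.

P_X ≈ 648 kg VSS/d

Y_obs = Y / (1 + k_d θ_c) = 0.421 / (1 + 0.0516 × 18.4) = 0.421 / 1.949 = 0.2160.
ΔS = 300 − 17.1 = 282.9 mg/L, so the substrate removal rate is 10600 × 282.9/1000 = 2999 kg BOD₅/d.
Biomass produced: P_X = Y_obs·Q·ΔS = 0.2160 × 2999 ≈ 647.6 kg VSS/d.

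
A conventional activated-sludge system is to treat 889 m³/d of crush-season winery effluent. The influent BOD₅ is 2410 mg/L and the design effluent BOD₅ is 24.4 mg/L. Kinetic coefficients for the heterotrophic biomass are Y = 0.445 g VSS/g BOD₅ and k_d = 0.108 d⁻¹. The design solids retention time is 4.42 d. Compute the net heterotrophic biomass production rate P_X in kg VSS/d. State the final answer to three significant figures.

Correct the yield for decay: Y_obs = Y/(1 + k_d θ_c) = 0.445 / (1 + 0.108 × 4.42) = 0.445 / 1.477 = 0.3012.
Q·(S₀ − S) = 889 × (2410 − 24.4) × 10⁻³ = 2121 kg/d removed.
P_X = Y_obs · Q(S₀ − S) = 0.3012 × 2121 = 638.8 kg VSS/d.

P_X ≈ 639 kg VSS/d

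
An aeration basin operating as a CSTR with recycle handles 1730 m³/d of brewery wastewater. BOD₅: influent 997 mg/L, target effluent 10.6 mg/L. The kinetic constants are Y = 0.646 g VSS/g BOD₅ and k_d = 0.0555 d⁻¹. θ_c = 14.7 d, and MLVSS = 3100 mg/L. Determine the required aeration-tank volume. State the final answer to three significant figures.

Steady-state biomass mass balance: V·X·(1 + k_d·θ_c) = Y·Q·(S₀ − S)·θ_c, so V = 0.646 × 1730 × (997 − 10.6) × 14.7 / [3100 × (1 + 0.0555 × 14.7)] = 1.62×10^7 / 5629 = 2879 m³.

V ≈ 2880 m³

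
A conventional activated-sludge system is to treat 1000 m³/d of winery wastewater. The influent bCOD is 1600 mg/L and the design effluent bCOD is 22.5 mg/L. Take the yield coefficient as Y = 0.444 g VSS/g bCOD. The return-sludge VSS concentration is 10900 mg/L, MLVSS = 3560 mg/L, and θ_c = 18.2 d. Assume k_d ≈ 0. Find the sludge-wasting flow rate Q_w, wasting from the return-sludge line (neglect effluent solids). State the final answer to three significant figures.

Q_w ≈ 64.3 m³/d

Biomass mass balance (decay neglected): V·X = Y·Q·(S₀ − S)·θ_c, so V = 0.444 × 1000 × (1600 − 22.5) × 18.2 / 3560 = 3581 m³.
Q_w = (V·X)/(θ_c X_r) = 3581 × 3560 / (18.2 × 10900) = 64.26 m³/d.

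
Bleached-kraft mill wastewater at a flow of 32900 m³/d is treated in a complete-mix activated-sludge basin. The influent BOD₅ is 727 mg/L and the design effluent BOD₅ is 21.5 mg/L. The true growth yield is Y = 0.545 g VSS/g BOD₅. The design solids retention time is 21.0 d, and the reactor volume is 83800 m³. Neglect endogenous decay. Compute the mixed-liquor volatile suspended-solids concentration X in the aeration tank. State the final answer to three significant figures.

X = Y·Q·ΔS·θ_c / V = 0.545 × 32900 × (727 − 21.5) × 21.0 / 83800 = 3170 mg/L.

X ≈ 3170 mg/L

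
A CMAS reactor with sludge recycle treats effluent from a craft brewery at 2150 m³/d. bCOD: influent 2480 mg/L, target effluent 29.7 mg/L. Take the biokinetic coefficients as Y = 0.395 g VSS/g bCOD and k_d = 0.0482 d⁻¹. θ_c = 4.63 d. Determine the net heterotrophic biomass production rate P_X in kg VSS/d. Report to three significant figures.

The observed yield is Y_obs = Y/(1 + k_d·θ_c) = 0.395 / (1 + 0.0482 × 4.63) = 0.395 / 1.223 = 0.3229 g VSS per g bCOD removed.
ΔS = 2480 − 29.7 = 2450 mg/L, so the substrate removal rate is 2150 × 2450/1000 = 5268 kg bCOD/d.
So the net sludge growth is P_X = 0.3229 × 5268 = 1701 kg VSS/d.

P_X ≈ 1700 kg VSS/d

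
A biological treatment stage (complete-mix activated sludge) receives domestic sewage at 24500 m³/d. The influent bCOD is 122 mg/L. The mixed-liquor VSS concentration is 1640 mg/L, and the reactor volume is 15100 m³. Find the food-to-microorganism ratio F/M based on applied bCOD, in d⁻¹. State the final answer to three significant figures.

F/M ≈ 0.121 d⁻¹

F/M = applied load / biomass = Q·S₀/(V·X) = 24500 × 122 / (15100 × 1640) = 0.1207 d⁻¹.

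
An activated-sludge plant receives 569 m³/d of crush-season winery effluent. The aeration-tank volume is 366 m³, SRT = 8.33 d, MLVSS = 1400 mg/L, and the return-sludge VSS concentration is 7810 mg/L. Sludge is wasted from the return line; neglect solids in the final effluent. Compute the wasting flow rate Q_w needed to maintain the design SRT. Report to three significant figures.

θ_c = V·X/(Q_w·X_r) when wasting from the recycle, so Q_w = V·X/(θ_c·X_r) = 366.0 × 1400 / (8.33 × 7810) = 7.876 m³/d.

Q_w ≈ 7.88 m³/d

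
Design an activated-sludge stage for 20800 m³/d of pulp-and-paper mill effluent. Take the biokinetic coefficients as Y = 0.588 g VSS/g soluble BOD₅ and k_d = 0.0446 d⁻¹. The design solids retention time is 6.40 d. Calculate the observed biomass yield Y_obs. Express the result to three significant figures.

The observed yield is Y_obs = Y/(1 + k_d·θ_c) = 0.588 / (1 + 0.0446 × 6.40) = 0.588 / 1.285 = 0.4574 g VSS per g soluble BOD₅ removed.

Y_obs ≈ 0.457 g VSS/g soluble BOD₅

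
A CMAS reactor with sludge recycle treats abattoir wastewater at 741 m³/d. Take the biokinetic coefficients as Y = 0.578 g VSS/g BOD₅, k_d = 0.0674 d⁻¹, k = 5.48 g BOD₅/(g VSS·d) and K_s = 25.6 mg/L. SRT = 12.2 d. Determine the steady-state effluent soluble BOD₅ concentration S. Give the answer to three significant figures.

From the Monod/SRT balance for a CMAS, S = K_s·(1+k_d θ_c)/[θ_c·(Y k − k_d) − 1] = 25.6 × (1 + 0.0674 × 12.2) / [12.2 × (0.578 × 5.48 − 0.0674) − 1] = 46.65 / 36.82 = 1.267 mg/L.

S ≈ 1.27 mg/L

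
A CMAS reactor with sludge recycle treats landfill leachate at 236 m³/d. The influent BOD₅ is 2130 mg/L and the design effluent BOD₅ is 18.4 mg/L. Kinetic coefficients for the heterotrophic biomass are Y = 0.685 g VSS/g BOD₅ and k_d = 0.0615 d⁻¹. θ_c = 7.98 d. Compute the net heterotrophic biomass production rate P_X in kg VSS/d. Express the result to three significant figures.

Correct the yield for decay: Y_obs = Y/(1 + k_d θ_c) = 0.685 / (1 + 0.0615 × 7.98) = 0.685 / 1.491 = 0.4595.
Substrate removed = Q·(S₀ − S) = 236 m³/d × (2130 − 18.4) g/m³ = 4.98×10^5 g/d = 498.3 kg/d.
So the net sludge growth is P_X = 0.4595 × 498.3 = 229.0 kg VSS/d.

P_X ≈ 229 kg VSS/d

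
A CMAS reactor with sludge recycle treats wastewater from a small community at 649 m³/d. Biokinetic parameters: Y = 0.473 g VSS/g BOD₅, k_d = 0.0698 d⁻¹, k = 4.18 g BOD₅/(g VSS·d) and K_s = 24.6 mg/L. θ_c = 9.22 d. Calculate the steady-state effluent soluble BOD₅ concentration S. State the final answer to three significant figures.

S ≈ 2.44 mg/L

For a completely mixed reactor with recycle the Lawrence–McCarty relation gives S = K_s·(1 + k_d·θ_c) / [θ_c·(Y·k − k_d) − 1] = 24.6 × (1 + 0.0698 × 9.22) / [9.22 × (0.473 × 4.18 − 0.0698) − 1] = 40.43 / 16.59 = 2.438 mg/L.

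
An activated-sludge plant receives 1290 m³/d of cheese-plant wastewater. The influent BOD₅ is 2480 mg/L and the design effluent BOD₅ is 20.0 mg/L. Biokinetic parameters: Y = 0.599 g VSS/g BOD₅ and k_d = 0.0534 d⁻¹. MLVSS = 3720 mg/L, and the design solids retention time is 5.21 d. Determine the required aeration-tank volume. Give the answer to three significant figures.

V ≈ 2080 m³

Steady-state biomass mass balance: V·X·(1 + k_d·θ_c) = Y·Q·(S₀ − S)·θ_c, so V = 0.599 × 1290 × (2480 − 20.0) × 5.21 / [3720 × (1 + 0.0534 × 5.21)] = 9.9×10^6 / 4755 = 2083 m³.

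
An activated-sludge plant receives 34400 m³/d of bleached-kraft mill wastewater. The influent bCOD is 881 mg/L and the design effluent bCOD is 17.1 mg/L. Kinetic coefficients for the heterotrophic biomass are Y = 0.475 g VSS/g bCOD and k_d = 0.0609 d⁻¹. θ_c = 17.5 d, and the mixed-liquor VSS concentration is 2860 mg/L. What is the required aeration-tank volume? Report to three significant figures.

Steady-state biomass mass balance: V·X·(1 + k_d·θ_c) = Y·Q·(S₀ − S)·θ_c, so V = 0.475 × 34400 × (881 − 17.1) × 17.5 / [2860 × (1 + 0.0609 × 17.5)] = 2.47×10^8 / 5908 = 41813 m³.

V ≈ 41800 m³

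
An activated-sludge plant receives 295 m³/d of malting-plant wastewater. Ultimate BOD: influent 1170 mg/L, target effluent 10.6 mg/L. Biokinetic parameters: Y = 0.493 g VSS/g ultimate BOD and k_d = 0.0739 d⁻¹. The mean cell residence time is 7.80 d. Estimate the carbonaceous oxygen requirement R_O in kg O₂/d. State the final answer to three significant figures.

R_O ≈ 190 kg O₂/d

The observed yield is Y_obs = Y/(1 + k_d·θ_c) = 0.493 / (1 + 0.0739 × 7.80) = 0.493 / 1.576 = 0.3127 g VSS per g ultimate BOD removed.
Substrate removed = Q·(S₀ − S) = 295 m³/d × (1170 − 10.6) g/m³ = 3.42×10^5 g/d = 342.0 kg/d.
Net sludge production P_X = 0.3127 × 342.0 = 107.0 kg VSS/d.
R_O = Q·ΔS − 1.42 P_X = 342.0 − 151.9 = 190.1 kg O₂/d.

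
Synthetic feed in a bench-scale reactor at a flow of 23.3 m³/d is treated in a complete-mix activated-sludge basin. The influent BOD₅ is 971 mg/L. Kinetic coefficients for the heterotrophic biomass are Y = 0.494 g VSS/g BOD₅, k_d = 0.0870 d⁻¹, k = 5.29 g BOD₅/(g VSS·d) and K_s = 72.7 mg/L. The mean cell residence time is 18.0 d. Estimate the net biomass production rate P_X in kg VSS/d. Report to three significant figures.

P_X ≈ 4.34 kg VSS/d

From the Monod/SRT balance for a CMAS, S = K_s·(1+k_d θ_c)/[θ_c·(Y k − k_d) − 1] = 72.7 × (1 + 0.0870 × 18.0) / [18.0 × (0.494 × 5.29 − 0.0870) − 1] = 186.5 / 44.47 = 4.195 mg/L.
Correct the yield for decay: Y_obs = Y/(1 + k_d θ_c) = 0.494 / (1 + 0.0870 × 18.0) = 0.494 / 2.566 = 0.1925.
Mass of BOD₅ removed per day: Q(S₀ − S) = 23.3 × 966.8 g/m³ = 22.53 kg/d.
Net biomass production P_X = Y_obs × Q·(S₀ − S) = 0.1925 × 22.53 = 4.337 kg VSS/d.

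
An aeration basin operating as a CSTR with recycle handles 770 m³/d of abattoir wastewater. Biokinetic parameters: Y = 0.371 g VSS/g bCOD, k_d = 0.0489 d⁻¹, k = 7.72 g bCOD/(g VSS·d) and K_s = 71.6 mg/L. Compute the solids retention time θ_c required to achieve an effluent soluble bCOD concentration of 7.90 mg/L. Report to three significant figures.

θ_c ≈ 4.24 d

At the target effluent, Y k S/(K_s+S) = 0.371×7.72×7.90/79.50 = 0.2846 d⁻¹.
Then 1/θ_c = μ − k_d = 0.2846 − 0.0489 = 0.2357 d⁻¹, giving θ_c = 4.242 d.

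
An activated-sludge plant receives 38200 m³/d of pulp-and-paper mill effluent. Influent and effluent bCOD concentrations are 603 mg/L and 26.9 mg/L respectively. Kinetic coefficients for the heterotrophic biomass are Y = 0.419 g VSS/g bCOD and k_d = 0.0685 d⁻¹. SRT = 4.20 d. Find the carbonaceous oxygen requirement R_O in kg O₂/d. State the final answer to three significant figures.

Correct the yield for decay: Y_obs = Y/(1 + k_d θ_c) = 0.419 / (1 + 0.0685 × 4.20) = 0.419 / 1.288 = 0.3254.
ΔS = 603 − 26.9 = 576.1 mg/L, so the substrate removal rate is 38200 × 576.1/1000 = 22007 kg bCOD/d.
Net sludge production P_X = 0.3254 × 22007 = 7161 kg VSS/d.
R_O = Q·ΔS − 1.42 P_X = 22007 − 10168 = 11839 kg O₂/d.

R_O ≈ 11800 kg O₂/d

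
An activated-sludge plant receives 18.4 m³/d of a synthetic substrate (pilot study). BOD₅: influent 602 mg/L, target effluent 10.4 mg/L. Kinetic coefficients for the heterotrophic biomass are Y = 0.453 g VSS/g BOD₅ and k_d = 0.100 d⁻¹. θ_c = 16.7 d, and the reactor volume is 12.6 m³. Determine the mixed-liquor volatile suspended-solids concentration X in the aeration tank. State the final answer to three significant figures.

From V·X·(1 + k_d·θ_c) = Y·Q·(S₀ − S)·θ_c: X = 0.453 × 18.4 × (602 − 10.4) × 16.7 / [12.6 × (1 + 0.100 × 16.7)] = 2448 mg/L.

X ≈ 2450 mg/L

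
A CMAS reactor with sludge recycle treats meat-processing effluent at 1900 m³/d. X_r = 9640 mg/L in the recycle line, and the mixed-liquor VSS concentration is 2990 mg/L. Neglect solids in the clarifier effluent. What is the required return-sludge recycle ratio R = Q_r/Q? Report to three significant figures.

R = Q_r/Q = X/(X_r − X) = 2990 / (9640 − 2990) = 0.4496.

R ≈ 0.450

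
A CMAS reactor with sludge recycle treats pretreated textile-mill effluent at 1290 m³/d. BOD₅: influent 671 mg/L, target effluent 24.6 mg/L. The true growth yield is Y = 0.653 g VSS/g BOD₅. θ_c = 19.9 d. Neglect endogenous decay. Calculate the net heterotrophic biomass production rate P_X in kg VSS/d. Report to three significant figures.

P_X ≈ 545 kg VSS/d

With endogenous decay neglected, the observed yield equals the true yield: Y_obs = Y = 0.653 g VSS/g BOD₅.
Substrate removed = Q·(S₀ − S) = 1290 m³/d × (671 − 24.6) g/m³ = 8.34×10^5 g/d = 833.9 kg/d.
Net biomass production P_X = Y_obs × Q·(S₀ − S) = 0.6530 × 833.9 = 544.5 kg VSS/d.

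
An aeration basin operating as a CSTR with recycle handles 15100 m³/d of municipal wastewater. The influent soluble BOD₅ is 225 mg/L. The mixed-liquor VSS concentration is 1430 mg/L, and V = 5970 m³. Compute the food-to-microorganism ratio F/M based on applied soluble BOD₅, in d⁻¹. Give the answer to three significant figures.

F/M = applied load / biomass = Q·S₀/(V·X) = 15100 × 225 / (5970 × 1430) = 0.3980 d⁻¹.

F/M ≈ 0.398 d⁻¹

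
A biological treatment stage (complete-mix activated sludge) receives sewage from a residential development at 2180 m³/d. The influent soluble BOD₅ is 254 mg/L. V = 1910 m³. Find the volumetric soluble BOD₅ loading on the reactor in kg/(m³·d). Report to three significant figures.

L_v = Q S₀ / V = 2180 × 254 × 10⁻³ / 1910 = 0.2899 kg/(m³·d).

L_v ≈ 0.290 kg soluble BOD₅/(m³·d)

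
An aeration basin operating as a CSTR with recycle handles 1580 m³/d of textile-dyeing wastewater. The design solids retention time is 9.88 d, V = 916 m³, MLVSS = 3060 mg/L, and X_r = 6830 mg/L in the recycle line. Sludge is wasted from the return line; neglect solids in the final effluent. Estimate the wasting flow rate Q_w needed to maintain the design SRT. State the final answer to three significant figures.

Q_w ≈ 41.5 m³/d

Wasting from the return line (neglecting effluent solids): Q_w = V·X / (θ_c·X_r) = 916.0 × 3060 / (9.88 × 6830) = 41.54 m³/d.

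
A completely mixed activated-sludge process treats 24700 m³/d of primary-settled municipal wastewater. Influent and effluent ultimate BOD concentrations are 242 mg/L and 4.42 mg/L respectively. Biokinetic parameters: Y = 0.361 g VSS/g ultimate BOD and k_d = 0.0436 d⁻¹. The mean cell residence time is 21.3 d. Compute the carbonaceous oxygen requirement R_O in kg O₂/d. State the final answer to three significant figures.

Correct the yield for decay: Y_obs = Y/(1 + k_d θ_c) = 0.361 / (1 + 0.0436 × 21.3) = 0.361 / 1.929 = 0.1872.
Substrate removed = Q·(S₀ − S) = 24700 m³/d × (242 − 4.42) g/m³ = 5.87×10^6 g/d = 5868 kg/d.
P_X = Y_obs·Q·(S₀ − S) = 0.1872 × 5868 = 1098 kg VSS/d.
R_O = Q·(S₀ − S) − 1.42·P_X = 5868 − 1.42 × 1098 = 4309 kg O₂/d.

R_O ≈ 4310 kg O₂/d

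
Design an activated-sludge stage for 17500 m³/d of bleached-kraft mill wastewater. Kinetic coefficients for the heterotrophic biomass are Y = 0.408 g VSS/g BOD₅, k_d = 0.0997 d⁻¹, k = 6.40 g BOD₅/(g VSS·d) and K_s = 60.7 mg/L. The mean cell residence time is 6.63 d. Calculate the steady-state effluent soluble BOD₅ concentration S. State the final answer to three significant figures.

S ≈ 6.44 mg/L

For a completely mixed reactor with recycle the Lawrence–McCarty relation gives S = K_s·(1 + k_d·θ_c) / [θ_c·(Y·k − k_d) − 1] = 60.7 × (1 + 0.0997 × 6.63) / [6.63 × (0.408 × 6.40 − 0.0997) − 1] = 100.8 / 15.65 = 6.442 mg/L.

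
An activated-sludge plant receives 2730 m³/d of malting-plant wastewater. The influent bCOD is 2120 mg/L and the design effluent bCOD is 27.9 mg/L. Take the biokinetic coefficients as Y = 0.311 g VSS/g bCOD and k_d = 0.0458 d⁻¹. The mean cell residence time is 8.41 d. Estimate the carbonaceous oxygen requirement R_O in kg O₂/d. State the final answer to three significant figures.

Observed yield with endogenous decay: Y_obs = Y / (1 + k_d·θ_c) = 0.311 / (1 + 0.0458 × 8.41) = 0.311 / 1.385 = 0.2245 g VSS/g bCOD.
Q·(S₀ − S) = 2730 × (2120 − 27.9) × 10⁻³ = 5711 kg/d removed.
P_X = Y_obs·Q·(S₀ − S) = 0.2245 × 5711 = 1282 kg VSS/d.
Carbonaceous O₂ demand = substrate oxidised − cell-mass equivalent = 5711 − 1.42 × 1282 = 3891 kg O₂/d.

R_O ≈ 3890 kg O₂/d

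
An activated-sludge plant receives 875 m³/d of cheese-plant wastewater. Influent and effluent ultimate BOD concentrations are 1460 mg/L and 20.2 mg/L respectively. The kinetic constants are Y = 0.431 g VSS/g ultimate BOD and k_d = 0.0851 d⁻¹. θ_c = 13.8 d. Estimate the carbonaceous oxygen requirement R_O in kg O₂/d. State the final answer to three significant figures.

R_O ≈ 905 kg O₂/d

The observed yield is Y_obs = Y/(1 + k_d·θ_c) = 0.431 / (1 + 0.0851 × 13.8) = 0.431 / 2.174 = 0.1982 g VSS per g ultimate BOD removed.
ΔS = 1460 − 20.2 = 1440 mg/L, so the substrate removal rate is 875 × 1440/1000 = 1260 kg ultimate BOD/d.
Net sludge production P_X = 0.1982 × 1260 = 249.7 kg VSS/d.
R_O = Q·(S₀ − S) − 1.42·P_X = 1260 − 1.42 × 249.7 = 905.2 kg O₂/d.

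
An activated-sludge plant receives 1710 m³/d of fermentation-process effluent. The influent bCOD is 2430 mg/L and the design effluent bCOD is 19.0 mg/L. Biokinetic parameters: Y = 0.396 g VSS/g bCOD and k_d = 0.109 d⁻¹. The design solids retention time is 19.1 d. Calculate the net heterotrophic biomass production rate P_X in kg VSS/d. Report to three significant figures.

Observed yield with endogenous decay: Y_obs = Y / (1 + k_d·θ_c) = 0.396 / (1 + 0.109 × 19.1) = 0.396 / 3.082 = 0.1285 g VSS/g bCOD.
ΔS = 2430 − 19.0 = 2411 mg/L, so the substrate removal rate is 1710 × 2411/1000 = 4123 kg bCOD/d.
Net biomass production P_X = Y_obs × Q·(S₀ − S) = 0.1285 × 4123 = 529.7 kg VSS/d.

P_X ≈ 530 kg VSS/d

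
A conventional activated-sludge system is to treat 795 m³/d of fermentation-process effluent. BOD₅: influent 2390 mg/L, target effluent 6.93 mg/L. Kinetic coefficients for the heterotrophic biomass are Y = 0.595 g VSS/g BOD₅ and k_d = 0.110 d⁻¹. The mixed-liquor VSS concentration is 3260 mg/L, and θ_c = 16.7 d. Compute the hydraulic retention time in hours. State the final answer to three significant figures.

τ ≈ 61.4 h

From the SRT design equation V = Y Q (S₀−S) θ_c / [X (1 + k_d θ_c)] = 0.595 × 795 × (2390 − 6.93) × 16.7 / [3260 × (1 + 0.110 × 16.7)] = 1.88×10^7 / 9249 = 2035 m³.
τ = V/Q = 2035/795 = 2.560 d, or 61.45 h.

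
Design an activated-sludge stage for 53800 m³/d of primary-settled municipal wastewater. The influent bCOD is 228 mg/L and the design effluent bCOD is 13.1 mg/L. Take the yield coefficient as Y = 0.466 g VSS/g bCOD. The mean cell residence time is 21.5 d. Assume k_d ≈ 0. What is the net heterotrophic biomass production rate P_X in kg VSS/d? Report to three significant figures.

No decay correction is needed, so Y_obs = Y = 0.466.
Substrate removed = Q·(S₀ − S) = 53800 m³/d × (228 − 13.1) g/m³ = 1.16×10^7 g/d = 11562 kg/d.
Biomass produced: P_X = Y_obs·Q·ΔS = 0.4660 × 11562 ≈ 5388 kg VSS/d.

P_X ≈ 5390 kg VSS/d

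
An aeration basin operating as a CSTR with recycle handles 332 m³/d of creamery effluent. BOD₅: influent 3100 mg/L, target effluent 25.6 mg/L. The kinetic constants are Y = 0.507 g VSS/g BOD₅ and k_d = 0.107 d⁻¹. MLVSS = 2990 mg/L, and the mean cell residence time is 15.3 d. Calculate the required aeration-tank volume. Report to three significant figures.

Rearranging the biomass balance for a CMAS with decay, V = Y·Q·ΔS·θ_c / [X·(1+k_d θ_c)] = 0.507 × 332 × (3100 − 25.6) × 15.3 / [2990 × (1 + 0.107 × 15.3)] = 7.92×10^6 / 7885 = 1004 m³.

V ≈ 1000 m³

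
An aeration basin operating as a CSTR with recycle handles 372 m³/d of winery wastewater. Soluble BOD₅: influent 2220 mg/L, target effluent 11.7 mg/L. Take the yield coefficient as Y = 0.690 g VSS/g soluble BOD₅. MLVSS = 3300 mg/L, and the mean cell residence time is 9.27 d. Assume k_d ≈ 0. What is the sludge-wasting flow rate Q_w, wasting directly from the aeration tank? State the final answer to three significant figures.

Q_w ≈ 172 m³/d

V·X = Y·Q·ΔS·θ_c gives V = 0.690 × 372 × (2220 − 11.7) × 9.27 / 3300 = 1592 m³.
With mixed-liquor wasting, θ_c = V/Q_w, so Q_w = V/θ_c = 1592/9.27 = 171.8 m³/d.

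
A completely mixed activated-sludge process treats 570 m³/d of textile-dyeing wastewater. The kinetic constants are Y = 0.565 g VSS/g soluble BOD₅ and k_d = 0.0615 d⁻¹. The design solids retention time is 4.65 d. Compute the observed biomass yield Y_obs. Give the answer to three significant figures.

Y_obs ≈ 0.439 g VSS/g soluble BOD₅

Correct the yield for decay: Y_obs = Y/(1 + k_d θ_c) = 0.565 / (1 + 0.0615 × 4.65) = 0.565 / 1.286 = 0.4394.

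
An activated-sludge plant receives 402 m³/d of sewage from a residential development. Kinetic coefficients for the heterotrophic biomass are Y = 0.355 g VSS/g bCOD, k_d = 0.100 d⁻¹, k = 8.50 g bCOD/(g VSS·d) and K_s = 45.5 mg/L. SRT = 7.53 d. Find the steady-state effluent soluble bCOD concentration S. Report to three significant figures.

For a completely mixed reactor with recycle the Lawrence–McCarty relation gives S = K_s·(1 + k_d·θ_c) / [θ_c·(Y·k − k_d) − 1] = 45.5 × (1 + 0.100 × 7.53) / [7.53 × (0.355 × 8.50 − 0.100) − 1] = 79.76 / 20.97 = 3.804 mg/L.

S ≈ 3.80 mg/L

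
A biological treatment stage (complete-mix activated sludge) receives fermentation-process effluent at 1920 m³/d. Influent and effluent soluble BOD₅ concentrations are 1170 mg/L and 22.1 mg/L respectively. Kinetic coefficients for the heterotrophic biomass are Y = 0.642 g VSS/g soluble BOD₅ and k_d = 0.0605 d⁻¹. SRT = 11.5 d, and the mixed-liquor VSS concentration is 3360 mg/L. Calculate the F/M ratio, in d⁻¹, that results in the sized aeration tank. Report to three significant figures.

F/M ≈ 0.234 d⁻¹

From the SRT design equation V = Y Q (S₀−S) θ_c / [X (1 + k_d θ_c)] = 0.642 × 1920 × (1170 − 22.1) × 11.5 / [3360 × (1 + 0.0605 × 11.5)] = 1.63×10^7 / 5698 = 2856 m³.
F/M = Q·S₀ / (V·X) = 1920 × 1170 / (2856 × 3360) = 0.2341 g soluble BOD₅·(g VSS·d)⁻¹.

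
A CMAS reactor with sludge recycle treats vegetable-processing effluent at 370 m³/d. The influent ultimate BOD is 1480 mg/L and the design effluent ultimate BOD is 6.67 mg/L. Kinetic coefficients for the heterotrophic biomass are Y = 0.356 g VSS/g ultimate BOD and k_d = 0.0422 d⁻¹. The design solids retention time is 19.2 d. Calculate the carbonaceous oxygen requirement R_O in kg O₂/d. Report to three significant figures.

R_O ≈ 393 kg O₂/d

The observed yield is Y_obs = Y/(1 + k_d·θ_c) = 0.356 / (1 + 0.0422 × 19.2) = 0.356 / 1.810 = 0.1967 g VSS per g ultimate BOD removed.
ΔS = 1480 − 6.67 = 1473 mg/L, so the substrate removal rate is 370 × 1473/1000 = 545.1 kg ultimate BOD/d.
Net sludge production P_X = 0.1967 × 545.1 = 107.2 kg VSS/d.
R_O = Q·(S₀ − S) − 1.42·P_X = 545.1 − 1.42 × 107.2 = 392.9 kg O₂/d.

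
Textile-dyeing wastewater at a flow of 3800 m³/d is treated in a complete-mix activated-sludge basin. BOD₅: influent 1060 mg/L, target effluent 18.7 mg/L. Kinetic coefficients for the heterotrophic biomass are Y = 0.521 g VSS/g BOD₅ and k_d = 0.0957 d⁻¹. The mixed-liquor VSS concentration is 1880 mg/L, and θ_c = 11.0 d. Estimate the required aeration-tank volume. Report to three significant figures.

Rearranging the biomass balance for a CMAS with decay, V = Y·Q·ΔS·θ_c / [X·(1+k_d θ_c)] = 0.521 × 3800 × (1060 − 18.7) × 11.0 / [1880 × (1 + 0.0957 × 11.0)] = 2.27×10^7 / 3859 = 5876 m³.

V ≈ 5880 m³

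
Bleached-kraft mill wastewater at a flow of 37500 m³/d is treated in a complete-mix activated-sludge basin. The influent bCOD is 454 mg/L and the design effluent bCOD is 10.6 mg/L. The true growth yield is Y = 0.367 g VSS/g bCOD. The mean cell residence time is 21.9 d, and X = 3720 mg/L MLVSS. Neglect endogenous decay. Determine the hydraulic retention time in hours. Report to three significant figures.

Biomass mass balance (decay neglected): V·X = Y·Q·(S₀ − S)·θ_c, so V = 0.367 × 37500 × (454 − 10.6) × 21.9 / 3720 = 35925 m³.
HRT = V/Q = 35925 m³ / 37500 m³·d⁻¹ = 0.9580 d × 24 = 22.99 h.

τ ≈ 23.0 h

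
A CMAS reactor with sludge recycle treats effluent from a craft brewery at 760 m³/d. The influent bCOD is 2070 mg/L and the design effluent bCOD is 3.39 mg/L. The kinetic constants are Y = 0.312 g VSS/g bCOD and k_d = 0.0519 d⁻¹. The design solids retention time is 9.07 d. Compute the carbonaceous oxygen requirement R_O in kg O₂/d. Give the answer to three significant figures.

Correct the yield for decay: Y_obs = Y/(1 + k_d θ_c) = 0.312 / (1 + 0.0519 × 9.07) = 0.312 / 1.471 = 0.2121.
Q·(S₀ − S) = 760 × (2070 − 3.39) × 10⁻³ = 1571 kg/d removed.
Net sludge production P_X = 0.2121 × 1571 = 333.2 kg VSS/d.
R_O = Q·ΔS − 1.42 P_X = 1571 − 473.1 = 1097 kg O₂/d.

R_O ≈ 1100 kg O₂/d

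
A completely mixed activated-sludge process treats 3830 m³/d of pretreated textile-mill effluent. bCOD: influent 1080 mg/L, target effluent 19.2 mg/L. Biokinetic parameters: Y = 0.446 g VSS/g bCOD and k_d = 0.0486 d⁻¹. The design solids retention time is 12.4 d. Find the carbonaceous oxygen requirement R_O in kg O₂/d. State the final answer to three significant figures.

R_O ≈ 2460 kg O₂/d

Observed yield with endogenous decay: Y_obs = Y / (1 + k_d·θ_c) = 0.446 / (1 + 0.0486 × 12.4) = 0.446 / 1.603 = 0.2783 g VSS/g bCOD.
ΔS = 1080 − 19.2 = 1061 mg/L, so the substrate removal rate is 3830 × 1061/1000 = 4063 kg bCOD/d.
Net sludge production P_X = 0.2783 × 4063 = 1131 kg VSS/d.
Carbonaceous O₂ demand = substrate oxidised − cell-mass equivalent = 4063 − 1.42 × 1131 = 2457 kg O₂/d.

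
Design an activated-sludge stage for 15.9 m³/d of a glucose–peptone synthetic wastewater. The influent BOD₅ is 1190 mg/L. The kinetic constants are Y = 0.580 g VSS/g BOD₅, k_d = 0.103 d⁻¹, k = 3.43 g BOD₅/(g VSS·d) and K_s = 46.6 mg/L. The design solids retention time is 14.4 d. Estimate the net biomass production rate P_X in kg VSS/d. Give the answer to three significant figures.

From the Monod/SRT balance for a CMAS, S = K_s·(1+k_d θ_c)/[θ_c·(Y k − k_d) − 1] = 46.6 × (1 + 0.103 × 14.4) / [14.4 × (0.580 × 3.43 − 0.103) − 1] = 115.7 / 26.16 = 4.423 mg/L.
Observed yield with endogenous decay: Y_obs = Y / (1 + k_d·θ_c) = 0.580 / (1 + 0.103 × 14.4) = 0.580 / 2.483 = 0.2336 g VSS/g BOD₅.
Q·(S₀ − S) = 15.9 × (1190 − 4.42) × 10⁻³ = 18.85 kg/d removed.
Net biomass production P_X = Y_obs × Q·(S₀ − S) = 0.2336 × 18.85 = 4.403 kg VSS/d.

P_X ≈ 4.40 kg VSS/d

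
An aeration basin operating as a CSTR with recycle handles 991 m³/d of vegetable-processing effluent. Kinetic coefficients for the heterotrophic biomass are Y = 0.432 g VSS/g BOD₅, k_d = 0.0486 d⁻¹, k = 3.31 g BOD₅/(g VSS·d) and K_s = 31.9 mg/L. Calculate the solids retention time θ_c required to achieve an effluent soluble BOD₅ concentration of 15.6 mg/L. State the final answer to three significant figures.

From 1/θ_c = Y·k·S/(K_s + S) − k_d: Y·k·S/(K_s+S) = 0.432 × 3.31 × 15.6 / (31.9 + 15.6) = 0.4696 d⁻¹.
1/θ_c = 0.4696 − 0.0486 = 0.4210 d⁻¹, so θ_c = 2.375 d.

θ_c ≈ 2.38 d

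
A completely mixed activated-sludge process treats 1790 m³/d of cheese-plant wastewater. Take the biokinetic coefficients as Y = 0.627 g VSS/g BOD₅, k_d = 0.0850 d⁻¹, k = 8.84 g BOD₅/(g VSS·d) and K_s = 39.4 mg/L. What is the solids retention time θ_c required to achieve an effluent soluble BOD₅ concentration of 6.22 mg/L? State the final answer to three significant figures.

At the target effluent, Y k S/(K_s+S) = 0.627×8.84×6.22/45.62 = 0.7557 d⁻¹.
1/θ_c = 0.7557 − 0.0850 = 0.6707 d⁻¹, so θ_c = 1.491 d.

θ_c ≈ 1.49 d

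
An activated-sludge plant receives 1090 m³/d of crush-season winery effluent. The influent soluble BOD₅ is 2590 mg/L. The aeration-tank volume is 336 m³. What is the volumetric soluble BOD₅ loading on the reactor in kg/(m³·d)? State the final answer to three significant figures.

L_v ≈ 8.40 kg soluble BOD₅/(m³·d)

Applied soluble BOD₅ load per unit volume = Q·S₀/V = (1090 × 2590/1000)/336.0 = 8.402 kg soluble BOD₅·m⁻³·d⁻¹.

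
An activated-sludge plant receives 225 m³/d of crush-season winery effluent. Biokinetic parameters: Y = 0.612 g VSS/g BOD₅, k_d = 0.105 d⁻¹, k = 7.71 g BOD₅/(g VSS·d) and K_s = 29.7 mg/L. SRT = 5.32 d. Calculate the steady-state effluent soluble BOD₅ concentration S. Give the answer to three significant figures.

From the Monod/SRT balance for a CMAS, S = K_s·(1+k_d θ_c)/[θ_c·(Y k − k_d) − 1] = 29.7 × (1 + 0.105 × 5.32) / [5.32 × (0.612 × 7.71 − 0.105) − 1] = 46.29 / 23.54 = 1.966 mg/L.

S ≈ 1.97 mg/L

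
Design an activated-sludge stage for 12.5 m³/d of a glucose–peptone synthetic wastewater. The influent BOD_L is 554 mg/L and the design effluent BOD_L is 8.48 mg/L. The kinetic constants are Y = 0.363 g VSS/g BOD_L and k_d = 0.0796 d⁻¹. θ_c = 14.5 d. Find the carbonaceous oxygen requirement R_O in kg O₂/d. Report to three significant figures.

R_O ≈ 5.19 kg O₂/d

Correct the yield for decay: Y_obs = Y/(1 + k_d θ_c) = 0.363 / (1 + 0.0796 × 14.5) = 0.363 / 2.154 = 0.1685.
ΔS = 554 − 8.48 = 545.5 mg/L, so the substrate removal rate is 12.5 × 545.5/1000 = 6.819 kg BOD_L/d.
Biomass synthesised: P_X = Y_obs × 6.819 = 1.149 kg VSS/d.
R_O = Q·(S₀ − S) − 1.42·P_X = 6.819 − 1.42 × 1.149 = 5.187 kg O₂/d.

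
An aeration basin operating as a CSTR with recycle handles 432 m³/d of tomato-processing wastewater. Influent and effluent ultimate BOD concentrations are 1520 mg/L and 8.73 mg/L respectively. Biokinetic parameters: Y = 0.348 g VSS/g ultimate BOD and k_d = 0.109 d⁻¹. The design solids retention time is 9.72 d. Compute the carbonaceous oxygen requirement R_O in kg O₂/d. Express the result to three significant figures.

The observed yield is Y_obs = Y/(1 + k_d·θ_c) = 0.348 / (1 + 0.109 × 9.72) = 0.348 / 2.059 = 0.1690 g VSS per g ultimate BOD removed.
ΔS = 1520 − 8.73 = 1511 mg/L, so the substrate removal rate is 432 × 1511/1000 = 652.9 kg ultimate BOD/d.
Net sludge production P_X = 0.1690 × 652.9 = 110.3 kg VSS/d.
Carbonaceous O₂ demand = substrate oxidised − cell-mass equivalent = 652.9 − 1.42 × 110.3 = 496.2 kg O₂/d.

R_O ≈ 496 kg O₂/d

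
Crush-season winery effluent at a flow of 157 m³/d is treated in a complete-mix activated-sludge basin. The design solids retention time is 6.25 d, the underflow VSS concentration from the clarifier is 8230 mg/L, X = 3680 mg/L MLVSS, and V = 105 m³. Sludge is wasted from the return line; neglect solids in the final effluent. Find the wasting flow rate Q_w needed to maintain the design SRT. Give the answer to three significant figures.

Wasting from the return line (neglecting effluent solids): Q_w = V·X / (θ_c·X_r) = 105.0 × 3680 / (6.25 × 8230) = 7.512 m³/d.

Q_w ≈ 7.51 m³/d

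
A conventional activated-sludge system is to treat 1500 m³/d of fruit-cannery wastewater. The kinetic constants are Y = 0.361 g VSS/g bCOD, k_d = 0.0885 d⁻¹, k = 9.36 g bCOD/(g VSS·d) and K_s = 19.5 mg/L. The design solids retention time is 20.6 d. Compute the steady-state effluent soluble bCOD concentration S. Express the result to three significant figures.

S ≈ 0.824 mg/L

Effluent substrate depends only on kinetics and SRT: S = K_s(1 + k_d θ_c) / [θ_c(Yk − k_d) − 1] = 19.5 × (1 + 0.0885 × 20.6) / [20.6 × (0.361 × 9.36 − 0.0885) − 1] = 55.05 / 66.78 = 0.8243 mg/L.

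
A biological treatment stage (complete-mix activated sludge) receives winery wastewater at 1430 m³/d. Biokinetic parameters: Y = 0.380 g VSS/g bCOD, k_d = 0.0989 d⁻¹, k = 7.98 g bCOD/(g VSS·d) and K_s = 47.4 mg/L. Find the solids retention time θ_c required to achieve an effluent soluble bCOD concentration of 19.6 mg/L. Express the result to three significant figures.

At the target effluent, Y k S/(K_s+S) = 0.380×7.98×19.6/67.00 = 0.8871 d⁻¹.
1/θ_c = 0.8871 − 0.0989 = 0.7882 d⁻¹, so θ_c = 1.269 d.

θ_c ≈ 1.27 d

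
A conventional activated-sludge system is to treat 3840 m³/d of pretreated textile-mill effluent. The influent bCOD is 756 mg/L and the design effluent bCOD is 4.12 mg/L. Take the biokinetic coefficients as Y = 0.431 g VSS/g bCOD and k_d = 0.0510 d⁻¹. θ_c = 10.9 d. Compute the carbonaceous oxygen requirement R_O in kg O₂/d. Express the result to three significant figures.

The observed yield is Y_obs = Y/(1 + k_d·θ_c) = 0.431 / (1 + 0.0510 × 10.9) = 0.431 / 1.556 = 0.2770 g VSS per g bCOD removed.
ΔS = 756 − 4.12 = 751.9 mg/L, so the substrate removal rate is 3840 × 751.9/1000 = 2887 kg bCOD/d.
Biomass synthesised: P_X = Y_obs × 2887 = 799.8 kg VSS/d.
R_O = Q·ΔS − 1.42 P_X = 2887 − 1136 = 1752 kg O₂/d.

R_O ≈ 1750 kg O₂/d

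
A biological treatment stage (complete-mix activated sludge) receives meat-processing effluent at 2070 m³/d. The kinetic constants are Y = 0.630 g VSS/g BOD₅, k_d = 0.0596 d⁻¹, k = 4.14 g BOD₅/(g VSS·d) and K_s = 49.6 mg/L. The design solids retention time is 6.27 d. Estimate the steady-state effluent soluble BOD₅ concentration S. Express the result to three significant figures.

S ≈ 4.55 mg/L

From the Monod/SRT balance for a CMAS, S = K_s·(1+k_d θ_c)/[θ_c·(Y k − k_d) − 1] = 49.6 × (1 + 0.0596 × 6.27) / [6.27 × (0.630 × 4.14 − 0.0596) − 1] = 68.14 / 14.98 = 4.548 mg/L.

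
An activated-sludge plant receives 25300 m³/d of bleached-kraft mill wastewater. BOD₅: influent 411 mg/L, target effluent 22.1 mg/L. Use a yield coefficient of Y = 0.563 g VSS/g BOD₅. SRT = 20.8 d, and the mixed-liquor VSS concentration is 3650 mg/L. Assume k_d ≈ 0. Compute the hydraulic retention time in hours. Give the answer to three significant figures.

τ ≈ 29.9 h

V·X = Y·Q·ΔS·θ_c gives V = 0.563 × 25300 × (411 − 22.1) × 20.8 / 3650 = 31567 m³.
Hydraulic retention time τ = V/Q = 31567 / 25300 = 1.248 d = 29.95 h.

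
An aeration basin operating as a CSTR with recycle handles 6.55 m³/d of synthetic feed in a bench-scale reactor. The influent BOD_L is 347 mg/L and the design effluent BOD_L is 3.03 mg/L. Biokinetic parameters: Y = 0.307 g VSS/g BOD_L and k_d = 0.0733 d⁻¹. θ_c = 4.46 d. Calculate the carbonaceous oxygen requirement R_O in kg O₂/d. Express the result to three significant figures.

Y_obs = Y / (1 + k_d θ_c) = 0.307 / (1 + 0.0733 × 4.46) = 0.307 / 1.327 = 0.2314.
Q·(S₀ − S) = 6.55 × (347 − 3.03) × 10⁻³ = 2.253 kg/d removed.
Biomass synthesised: P_X = Y_obs × 2.253 = 0.5213 kg VSS/d.
R_O = Q·(S₀ − S) − 1.42·P_X = 2.253 − 1.42 × 0.5213 = 1.513 kg O₂/d.

R_O ≈ 1.51 kg O₂/d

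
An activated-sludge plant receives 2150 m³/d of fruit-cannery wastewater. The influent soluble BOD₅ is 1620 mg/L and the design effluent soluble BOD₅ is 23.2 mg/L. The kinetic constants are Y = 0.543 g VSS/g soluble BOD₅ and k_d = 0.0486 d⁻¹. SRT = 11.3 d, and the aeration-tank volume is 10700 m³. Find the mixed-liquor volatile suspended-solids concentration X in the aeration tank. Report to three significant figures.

X = Y·Q·ΔS·θ_c / [V·(1 + k_d θ_c)] = 0.543 × 2150 × (1620 − 23.2) × 11.3 / [10700 × (1 + 0.0486 × 11.3)] = 1271 mg/L.

X ≈ 1270 mg/L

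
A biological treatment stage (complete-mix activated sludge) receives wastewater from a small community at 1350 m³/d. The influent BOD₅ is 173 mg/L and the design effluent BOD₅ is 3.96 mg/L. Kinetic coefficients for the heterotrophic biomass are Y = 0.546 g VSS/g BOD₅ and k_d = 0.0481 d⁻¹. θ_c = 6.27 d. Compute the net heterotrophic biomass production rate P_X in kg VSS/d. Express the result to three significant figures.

P_X ≈ 95.7 kg VSS/d

The observed yield is Y_obs = Y/(1 + k_d·θ_c) = 0.546 / (1 + 0.0481 × 6.27) = 0.546 / 1.302 = 0.4195 g VSS per g BOD₅ removed.
Mass of BOD₅ removed per day: Q(S₀ − S) = 1350 × 169.0 g/m³ = 228.2 kg/d.
P_X = Y_obs · Q(S₀ − S) = 0.4195 × 228.2 = 95.73 kg VSS/d.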